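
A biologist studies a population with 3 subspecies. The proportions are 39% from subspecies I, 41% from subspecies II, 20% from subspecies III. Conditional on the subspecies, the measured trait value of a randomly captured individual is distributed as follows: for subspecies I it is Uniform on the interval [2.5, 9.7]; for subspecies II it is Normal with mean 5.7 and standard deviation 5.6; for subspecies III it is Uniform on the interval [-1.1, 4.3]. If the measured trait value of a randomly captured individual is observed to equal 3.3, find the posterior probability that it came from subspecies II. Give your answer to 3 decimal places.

Likelihoods f(3.3 | ·): I: 0.138889; II: 0.0649887; III: 0.185185.
Posterior ∝ prior × likelihood. Numerator for II: 0.41·0.0649887 = 0.0266454.
Normalizing constant: 0.39·0.138889 + 0.41·0.0649887 + 0.2·0.185185 = 0.117849.
P(II | observation) = 0.0266454 / 0.117849 = 0.226097.

0.226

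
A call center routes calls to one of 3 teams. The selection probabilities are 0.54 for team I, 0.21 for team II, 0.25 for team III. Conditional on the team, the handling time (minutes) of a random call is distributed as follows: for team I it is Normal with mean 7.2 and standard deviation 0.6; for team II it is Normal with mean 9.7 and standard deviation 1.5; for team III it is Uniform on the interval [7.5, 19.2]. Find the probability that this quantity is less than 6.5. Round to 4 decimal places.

Conditional on each team, P(X < 6.5): I: 0.121673; II: 0.0164487; III: 0.
By total probability, P(X < 6.5) = 0.54·0.121673 + 0.21·0.0164487 + 0.25·0 = 0.0691574.

0.0692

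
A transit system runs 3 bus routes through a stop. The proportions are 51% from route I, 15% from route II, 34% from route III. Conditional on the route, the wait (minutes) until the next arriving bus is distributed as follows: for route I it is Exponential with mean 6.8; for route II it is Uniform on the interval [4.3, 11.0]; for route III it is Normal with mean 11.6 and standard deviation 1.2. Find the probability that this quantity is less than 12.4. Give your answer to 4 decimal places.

0.8318

Conditional on each route, P(X < 12.4): I: 0.838545; II: 1; III: 0.747507.
By total probability, P(X < 12.4) = 0.51·0.838545 + 0.15·1 + 0.34·0.747507 = 0.831811.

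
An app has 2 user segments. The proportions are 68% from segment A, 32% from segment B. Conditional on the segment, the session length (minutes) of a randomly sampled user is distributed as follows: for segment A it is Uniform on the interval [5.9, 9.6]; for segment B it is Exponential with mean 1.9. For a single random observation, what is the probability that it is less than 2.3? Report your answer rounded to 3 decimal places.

Conditional on each segment, P(X < 2.3): A: 0; B: 0.70196.
By total probability, P(X < 2.3) = 0.68·0 + 0.32·0.70196 = 0.224627.

0.225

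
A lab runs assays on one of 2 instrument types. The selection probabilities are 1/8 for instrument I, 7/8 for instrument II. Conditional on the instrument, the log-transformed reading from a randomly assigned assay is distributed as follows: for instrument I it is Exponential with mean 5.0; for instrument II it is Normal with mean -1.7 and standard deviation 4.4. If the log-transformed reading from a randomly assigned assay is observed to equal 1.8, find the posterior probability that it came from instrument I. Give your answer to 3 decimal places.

Likelihoods f(1.8 | ·): I: 0.139535; II: 0.0660782.
Posterior ∝ prior × likelihood. Numerator for I: 0.125·0.139535 = 0.0174419.
Normalizing constant: 0.125·0.139535 + 0.875·0.0660782 = 0.0752603.
P(I | observation) = 0.0174419 / 0.0752603 = 0.231754.

0.232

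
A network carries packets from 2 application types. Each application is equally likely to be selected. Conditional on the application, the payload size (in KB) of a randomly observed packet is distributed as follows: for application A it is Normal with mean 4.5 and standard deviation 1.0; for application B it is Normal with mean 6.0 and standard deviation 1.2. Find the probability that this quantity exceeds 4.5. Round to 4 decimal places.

Conditional on each application, P(X > 4.5): A: 0.5; B: 0.89435.
By total probability, P(X > 4.5) = 0.5·0.5 + 0.5·0.89435 = 0.697175.

0.6972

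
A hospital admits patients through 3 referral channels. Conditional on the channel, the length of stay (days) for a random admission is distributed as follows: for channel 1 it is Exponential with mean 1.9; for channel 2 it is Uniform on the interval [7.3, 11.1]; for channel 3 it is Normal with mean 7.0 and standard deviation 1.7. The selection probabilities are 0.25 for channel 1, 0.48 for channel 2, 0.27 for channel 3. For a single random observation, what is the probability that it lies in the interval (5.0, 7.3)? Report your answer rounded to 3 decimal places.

0.134

Conditional on each channel, P(5.0 < X < 7.3): 1: 0.0505163; 2: 0; 3: 0.450334.
By total probability, P(5.0 < X < 7.3) = 0.25·0.0505163 + 0.48·0 + 0.27·0.450334 = 0.134219.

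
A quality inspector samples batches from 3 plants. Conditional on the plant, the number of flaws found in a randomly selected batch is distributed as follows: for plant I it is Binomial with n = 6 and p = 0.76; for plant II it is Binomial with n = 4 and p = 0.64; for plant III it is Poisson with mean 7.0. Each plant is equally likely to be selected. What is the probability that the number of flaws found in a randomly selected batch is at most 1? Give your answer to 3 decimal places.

Conditional on each plant, P(X ≤ 1): I: 0.00382206; II: 0.136236; III: 0.00729506.
By total probability, P(X ≤ 1) = 0.333333·0.00382206 + 0.333333·0.136236 + 0.333333·0.00729506 = 0.0491175.

0.049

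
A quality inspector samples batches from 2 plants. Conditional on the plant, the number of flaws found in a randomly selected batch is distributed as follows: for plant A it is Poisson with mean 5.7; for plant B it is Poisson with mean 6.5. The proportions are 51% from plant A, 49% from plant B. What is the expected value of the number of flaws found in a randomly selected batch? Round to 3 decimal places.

6.092

Component means — A: 5.7; B: 6.5.
E[X] = 0.51·5.7 + 0.49·6.5 = 6.092.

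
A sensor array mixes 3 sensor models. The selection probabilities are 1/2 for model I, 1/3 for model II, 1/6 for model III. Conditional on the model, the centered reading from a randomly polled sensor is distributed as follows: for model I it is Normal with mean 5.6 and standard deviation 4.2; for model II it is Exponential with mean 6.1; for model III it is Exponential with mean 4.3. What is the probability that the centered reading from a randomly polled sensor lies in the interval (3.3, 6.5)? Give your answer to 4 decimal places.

Conditional on each model, P(3.3 < X < 6.5): I: 0.292861; II: 0.237645; III: 0.243648.
By total probability, P(3.3 < X < 6.5) = 0.5·0.292861 + 0.333333·0.237645 + 0.166667·0.243648 = 0.266254.

0.2663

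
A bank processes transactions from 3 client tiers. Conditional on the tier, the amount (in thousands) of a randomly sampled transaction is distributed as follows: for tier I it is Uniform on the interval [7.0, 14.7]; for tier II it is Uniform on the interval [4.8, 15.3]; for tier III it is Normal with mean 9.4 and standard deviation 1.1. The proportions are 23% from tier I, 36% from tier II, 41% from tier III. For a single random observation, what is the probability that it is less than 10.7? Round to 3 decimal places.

Conditional on each tier, P(X < 10.7): I: 0.480519; II: 0.561905; III: 0.881361.
By total probability, P(X < 10.7) = 0.23·0.480519 + 0.36·0.561905 + 0.41·0.881361 = 0.674163.

0.674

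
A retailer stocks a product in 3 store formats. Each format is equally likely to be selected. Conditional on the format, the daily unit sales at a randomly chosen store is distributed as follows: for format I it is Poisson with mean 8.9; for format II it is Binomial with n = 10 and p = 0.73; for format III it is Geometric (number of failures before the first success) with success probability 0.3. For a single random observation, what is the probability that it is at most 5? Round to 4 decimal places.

Conditional on each format, P(X ≤ 5): I: 0.1219; II: 0.103683; III: 0.882351.
By total probability, P(X ≤ 5) = 0.333333·0.1219 + 0.333333·0.103683 + 0.333333·0.882351 = 0.369311.

0.3693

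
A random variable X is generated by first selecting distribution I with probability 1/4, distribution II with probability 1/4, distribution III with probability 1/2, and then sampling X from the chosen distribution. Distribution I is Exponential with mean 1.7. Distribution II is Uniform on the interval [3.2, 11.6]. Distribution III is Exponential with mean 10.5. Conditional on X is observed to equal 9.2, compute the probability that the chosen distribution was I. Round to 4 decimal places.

0.0131

Likelihoods f(9.2 | ·): I: 0.00262574; II: 0.119048; III: 0.0396539.
Posterior ∝ prior × likelihood. Numerator for I: 0.25·0.00262574 = 0.000656435.
Normalizing constant: 0.25·0.00262574 + 0.25·0.119048 + 0.5·0.0396539 = 0.0502453.
P(I | observation) = 0.000656435 / 0.0502453 = 0.0130646.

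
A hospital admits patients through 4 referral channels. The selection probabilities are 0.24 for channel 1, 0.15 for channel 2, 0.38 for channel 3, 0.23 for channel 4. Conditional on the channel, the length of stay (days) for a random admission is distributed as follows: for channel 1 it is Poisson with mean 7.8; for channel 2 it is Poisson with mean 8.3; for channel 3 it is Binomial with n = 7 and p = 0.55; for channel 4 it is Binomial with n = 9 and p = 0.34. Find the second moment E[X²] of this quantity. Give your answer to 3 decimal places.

For each component E[X²] = Var + (mean)², giving 1: 68.64; 2: 77.19; 3: 16.555; 4: 11.3832.
Overall E[X²] = 0.24·68.64 + 0.15·77.19 + 0.38·16.555 + 0.23·11.3832 = 36.9611.

36.961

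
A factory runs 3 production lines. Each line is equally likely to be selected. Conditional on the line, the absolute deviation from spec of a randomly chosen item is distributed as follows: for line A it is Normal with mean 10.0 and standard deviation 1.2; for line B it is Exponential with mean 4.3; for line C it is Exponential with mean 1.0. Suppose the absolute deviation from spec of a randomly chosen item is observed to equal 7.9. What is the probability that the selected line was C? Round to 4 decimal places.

0.0034

Likelihoods f(7.9 | ·): A: 0.0718978; B: 0.0370375; C: 0.000370744.
Posterior ∝ prior × likelihood. Numerator for C: 0.333333·0.000370744 = 0.000123581.
Normalizing constant: 0.333333·0.0718978 + 0.333333·0.0370375 + 0.333333·0.000370744 = 0.0364353.
P(C | observation) = 0.000123581 / 0.0364353 = 0.00339179.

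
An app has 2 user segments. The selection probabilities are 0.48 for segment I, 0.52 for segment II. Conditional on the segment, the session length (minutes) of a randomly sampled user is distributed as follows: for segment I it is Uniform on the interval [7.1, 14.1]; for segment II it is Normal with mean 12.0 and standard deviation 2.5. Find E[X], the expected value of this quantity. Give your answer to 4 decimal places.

11.3280

Component means — I: 10.6; II: 12.
E[X] = 0.48·10.6 + 0.52·12 = 11.328.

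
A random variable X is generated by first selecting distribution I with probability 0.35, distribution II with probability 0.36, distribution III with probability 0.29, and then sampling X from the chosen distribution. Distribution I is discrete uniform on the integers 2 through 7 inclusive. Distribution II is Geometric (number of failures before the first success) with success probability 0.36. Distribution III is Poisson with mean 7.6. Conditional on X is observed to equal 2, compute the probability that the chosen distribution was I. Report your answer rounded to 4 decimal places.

0.5046

Likelihoods P(X=2 | ·): I: 0.166667; II: 0.147456; III: 0.014453.
Posterior ∝ prior × likelihood. Numerator for I: 0.35·0.166667 = 0.0583333.
Normalizing constant: 0.35·0.166667 + 0.36·0.147456 + 0.29·0.014453 = 0.115609.
P(I | observation) = 0.0583333 / 0.115609 = 0.504575.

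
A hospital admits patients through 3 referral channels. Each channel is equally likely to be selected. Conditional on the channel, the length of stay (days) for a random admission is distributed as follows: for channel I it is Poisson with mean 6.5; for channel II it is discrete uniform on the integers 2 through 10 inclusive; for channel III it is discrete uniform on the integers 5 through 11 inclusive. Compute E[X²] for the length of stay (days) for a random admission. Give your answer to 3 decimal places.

For each component E[X²] = Var + (mean)², giving I: 48.75; II: 42.6667; III: 68.
Overall E[X²] = 0.333333·48.75 + 0.333333·42.6667 + 0.333333·68 = 53.1389.

53.139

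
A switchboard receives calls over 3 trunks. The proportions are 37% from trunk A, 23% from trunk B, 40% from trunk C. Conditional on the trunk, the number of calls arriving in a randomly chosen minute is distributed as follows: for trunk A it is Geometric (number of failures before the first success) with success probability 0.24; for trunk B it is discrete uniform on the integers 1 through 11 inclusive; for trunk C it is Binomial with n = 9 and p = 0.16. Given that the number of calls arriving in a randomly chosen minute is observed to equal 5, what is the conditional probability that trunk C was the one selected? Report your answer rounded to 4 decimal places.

Likelihoods P(X=5 | ·): A: 0.0608526; B: 0.0909091; C: 0.00657791.
Posterior ∝ prior × likelihood. Numerator for C: 0.4·0.00657791 = 0.00263116.
Normalizing constant: 0.37·0.0608526 + 0.23·0.0909091 + 0.4·0.00657791 = 0.0460557.
P(C | observation) = 0.00263116 / 0.0460557 = 0.05713.

0.0571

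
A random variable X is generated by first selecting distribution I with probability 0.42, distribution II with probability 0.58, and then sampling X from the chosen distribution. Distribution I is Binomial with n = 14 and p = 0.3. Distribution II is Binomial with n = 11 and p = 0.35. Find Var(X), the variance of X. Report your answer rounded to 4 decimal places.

Per component, I: μ=4.2, E[X²]=20.58; II: μ=3.85, E[X²]=17.325.
E[X] = 0.42·4.2 + 0.58·3.85 = 3.997.
E[X²] = 0.42·20.58 + 0.58·17.325 = 18.6921.
Var(X) = E[X²] − (E[X])² = 18.6921 − 15.976 = 2.71609.

2.7161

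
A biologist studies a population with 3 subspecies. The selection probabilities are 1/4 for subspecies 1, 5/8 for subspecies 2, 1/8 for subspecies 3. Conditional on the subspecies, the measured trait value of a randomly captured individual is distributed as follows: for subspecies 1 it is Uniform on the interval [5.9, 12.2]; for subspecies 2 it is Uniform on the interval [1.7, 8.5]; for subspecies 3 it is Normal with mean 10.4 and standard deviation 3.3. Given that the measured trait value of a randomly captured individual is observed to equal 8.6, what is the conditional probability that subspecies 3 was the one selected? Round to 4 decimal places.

Likelihoods f(8.6 | ·): 1: 0.15873; 2: 0; 3: 0.104181.
Posterior ∝ prior × likelihood. Numerator for 3: 0.125·0.104181 = 0.0130227.
Normalizing constant: 0.25·0.15873 + 0.625·0 + 0.125·0.104181 = 0.0527052.
P(3 | observation) = 0.0130227 / 0.0527052 = 0.247085.

0.2471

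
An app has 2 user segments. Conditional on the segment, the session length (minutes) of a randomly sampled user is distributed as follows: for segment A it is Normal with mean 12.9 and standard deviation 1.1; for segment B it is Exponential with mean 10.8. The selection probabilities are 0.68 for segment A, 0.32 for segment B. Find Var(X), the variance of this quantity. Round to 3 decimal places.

Per component, A: μ=12.9, E[X²]=167.62; B: μ=10.8, E[X²]=233.28.
E[X] = 0.68·12.9 + 0.32·10.8 = 12.228.
E[X²] = 0.68·167.62 + 0.32·233.28 = 188.631.
Var(X) = E[X²] − (E[X])² = 188.631 − 149.524 = 39.1072.

39.107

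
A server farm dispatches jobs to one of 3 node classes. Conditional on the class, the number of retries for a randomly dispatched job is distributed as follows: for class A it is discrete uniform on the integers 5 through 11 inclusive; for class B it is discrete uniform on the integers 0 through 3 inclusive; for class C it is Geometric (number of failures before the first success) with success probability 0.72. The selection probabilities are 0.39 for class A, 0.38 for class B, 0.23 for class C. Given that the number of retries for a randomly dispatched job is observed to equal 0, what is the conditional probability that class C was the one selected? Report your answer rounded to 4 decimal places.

Likelihoods P(X=0 | ·): A: 0; B: 0.25; C: 0.72.
Posterior ∝ prior × likelihood. Numerator for C: 0.23·0.72 = 0.1656.
Normalizing constant: 0.39·0 + 0.38·0.25 + 0.23·0.72 = 0.2606.
P(C | observation) = 0.1656 / 0.2606 = 0.635457.

0.6355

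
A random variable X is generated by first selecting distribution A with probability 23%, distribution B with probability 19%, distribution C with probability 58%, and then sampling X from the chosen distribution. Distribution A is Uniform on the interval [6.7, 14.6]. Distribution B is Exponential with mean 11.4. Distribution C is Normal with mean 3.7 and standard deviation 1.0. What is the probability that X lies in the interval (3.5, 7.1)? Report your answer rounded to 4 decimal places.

Conditional on each component, P(3.5 < X < 7.1): A: 0.0506329; B: 0.199201; C: 0.578923.
By total probability, P(3.5 < X < 7.1) = 0.23·0.0506329 + 0.19·0.199201 + 0.58·0.578923 = 0.385269.

0.3853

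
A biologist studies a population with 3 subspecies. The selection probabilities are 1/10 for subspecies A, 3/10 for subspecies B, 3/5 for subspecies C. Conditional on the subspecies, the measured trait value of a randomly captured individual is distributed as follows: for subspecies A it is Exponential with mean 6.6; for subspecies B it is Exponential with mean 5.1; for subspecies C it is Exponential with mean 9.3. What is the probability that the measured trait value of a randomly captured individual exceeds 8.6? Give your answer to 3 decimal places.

Conditional on each subspecies, P(X > 8.6): A: 0.271707; B: 0.185208; C: 0.396638.
By total probability, P(X > 8.6) = 0.1·0.271707 + 0.3·0.185208 + 0.6·0.396638 = 0.320716.

0.321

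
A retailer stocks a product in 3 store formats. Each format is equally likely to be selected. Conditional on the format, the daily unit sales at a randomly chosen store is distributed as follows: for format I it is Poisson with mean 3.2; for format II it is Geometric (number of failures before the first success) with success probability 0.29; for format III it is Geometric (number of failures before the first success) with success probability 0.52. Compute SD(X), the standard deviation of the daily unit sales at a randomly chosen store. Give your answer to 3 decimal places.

2.317

Per component, I: μ=3.2, E[X²]=13.44; II: μ=2.44828, E[X²]=14.4364; III: μ=0.923077, E[X²]=2.62722.
E[X] = 0.333333·3.2 + 0.333333·2.44828 + 0.333333·0.923077 = 2.19045.
E[X²] = 0.333333·13.44 + 0.333333·14.4364 + 0.333333·2.62722 = 10.1679.
Var(X) = E[X²] − (E[X])² = 10.1679 − 4.79808 = 5.36979.
SD(X) = √5.36979 = 2.31728.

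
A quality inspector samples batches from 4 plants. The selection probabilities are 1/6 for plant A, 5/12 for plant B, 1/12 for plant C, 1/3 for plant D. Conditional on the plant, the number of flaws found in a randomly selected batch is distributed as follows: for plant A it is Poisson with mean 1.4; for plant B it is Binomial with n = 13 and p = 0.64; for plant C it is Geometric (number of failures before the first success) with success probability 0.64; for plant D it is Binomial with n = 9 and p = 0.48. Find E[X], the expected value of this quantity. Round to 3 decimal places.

Component means — A: 1.4; B: 8.32; C: 0.5625; D: 4.32.
E[X] = 0.166667·1.4 + 0.416667·8.32 + 0.0833333·0.5625 + 0.333333·4.32 = 5.18687.

5.187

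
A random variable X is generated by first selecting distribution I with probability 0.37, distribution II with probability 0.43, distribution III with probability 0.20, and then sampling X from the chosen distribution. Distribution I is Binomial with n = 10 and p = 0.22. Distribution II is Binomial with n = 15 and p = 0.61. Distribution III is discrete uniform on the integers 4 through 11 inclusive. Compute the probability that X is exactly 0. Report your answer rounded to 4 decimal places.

0.0308

Conditional on each component, P(X = 0): I: 0.0833578; II: 7.34462e-07; III: 0.
By total probability, P(X = 0) = 0.37·0.0833578 + 0.43·7.34462e-07 + 0.2·0 = 0.0308427.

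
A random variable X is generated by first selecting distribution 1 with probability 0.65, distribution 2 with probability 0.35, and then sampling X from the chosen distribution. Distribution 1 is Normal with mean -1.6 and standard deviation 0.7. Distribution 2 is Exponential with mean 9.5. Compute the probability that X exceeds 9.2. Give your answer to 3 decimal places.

Conditional on each component, P(X > 9.2): 1: 0; 2: 0.379682.
By total probability, P(X > 9.2) = 0.65·0 + 0.35·0.379682 = 0.132889.

0.133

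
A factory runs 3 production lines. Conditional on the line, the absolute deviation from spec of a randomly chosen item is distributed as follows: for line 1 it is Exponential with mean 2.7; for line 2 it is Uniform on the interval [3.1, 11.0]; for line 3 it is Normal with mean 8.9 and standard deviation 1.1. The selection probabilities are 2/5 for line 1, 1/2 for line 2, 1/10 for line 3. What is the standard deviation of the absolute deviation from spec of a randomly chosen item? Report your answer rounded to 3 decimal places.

3.336

Per component, 1: μ=2.7, E[X²]=14.58; 2: μ=7.05, E[X²]=54.9033; 3: μ=8.9, E[X²]=80.42.
E[X] = 0.4·2.7 + 0.5·7.05 + 0.1·8.9 = 5.495.
E[X²] = 0.4·14.58 + 0.5·54.9033 + 0.1·80.42 = 41.3257.
Var(X) = E[X²] − (E[X])² = 41.3257 − 30.195 = 11.1306.
SD(X) = √11.1306 = 3.33626.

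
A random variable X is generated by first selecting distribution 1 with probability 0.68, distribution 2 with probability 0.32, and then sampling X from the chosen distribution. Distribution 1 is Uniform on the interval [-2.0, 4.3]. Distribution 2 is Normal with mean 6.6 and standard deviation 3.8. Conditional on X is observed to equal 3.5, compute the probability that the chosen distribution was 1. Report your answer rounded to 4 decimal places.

Likelihoods f(3.5 | ·): 1: 0.15873; 2: 0.0752683.
Posterior ∝ prior × likelihood. Numerator for 1: 0.68·0.15873 = 0.107937.
Normalizing constant: 0.68·0.15873 + 0.32·0.0752683 = 0.132022.
P(1 | observation) = 0.107937 / 0.132022 = 0.817562.

0.8176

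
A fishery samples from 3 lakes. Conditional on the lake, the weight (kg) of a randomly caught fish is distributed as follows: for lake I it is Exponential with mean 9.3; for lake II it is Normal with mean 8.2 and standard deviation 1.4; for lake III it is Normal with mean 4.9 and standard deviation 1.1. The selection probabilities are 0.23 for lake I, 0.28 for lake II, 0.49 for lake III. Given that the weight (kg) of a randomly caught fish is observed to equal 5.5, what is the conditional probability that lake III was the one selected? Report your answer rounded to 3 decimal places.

Likelihoods f(5.5 | ·): I: 0.0595218; II: 0.0443739; III: 0.312544.
Posterior ∝ prior × likelihood. Numerator for III: 0.49·0.312544 = 0.153147.
Normalizing constant: 0.23·0.0595218 + 0.28·0.0443739 + 0.49·0.312544 = 0.179261.
P(III | observation) = 0.153147 / 0.179261 = 0.854321.

0.854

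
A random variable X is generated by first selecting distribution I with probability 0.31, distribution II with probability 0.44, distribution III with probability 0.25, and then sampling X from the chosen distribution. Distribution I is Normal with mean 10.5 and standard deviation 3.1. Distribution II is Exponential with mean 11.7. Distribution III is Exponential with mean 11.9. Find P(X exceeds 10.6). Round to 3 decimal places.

Conditional on each component, P(X > 10.6): I: 0.487133; II: 0.404144; III: 0.410345.
By total probability, P(X > 10.6) = 0.31·0.487133 + 0.44·0.404144 + 0.25·0.410345 = 0.431421.

0.431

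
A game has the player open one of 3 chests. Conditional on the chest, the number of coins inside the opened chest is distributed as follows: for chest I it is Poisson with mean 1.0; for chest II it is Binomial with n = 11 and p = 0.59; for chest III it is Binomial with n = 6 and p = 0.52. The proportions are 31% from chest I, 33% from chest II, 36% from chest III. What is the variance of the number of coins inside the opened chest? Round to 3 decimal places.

Per component, I: μ=1, E[X²]=2; II: μ=6.49, E[X²]=44.781; III: μ=3.12, E[X²]=11.232.
E[X] = 0.31·1 + 0.33·6.49 + 0.36·3.12 = 3.5749.
E[X²] = 0.31·2 + 0.33·44.781 + 0.36·11.232 = 19.4412.
Var(X) = E[X²] − (E[X])² = 19.4412 − 12.7799 = 6.66134.

6.661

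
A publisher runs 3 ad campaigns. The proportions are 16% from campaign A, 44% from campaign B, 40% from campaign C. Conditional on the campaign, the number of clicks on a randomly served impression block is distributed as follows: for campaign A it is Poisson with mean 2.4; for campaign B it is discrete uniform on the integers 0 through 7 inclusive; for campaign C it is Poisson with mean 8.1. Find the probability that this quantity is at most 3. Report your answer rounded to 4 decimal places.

0.3604

Conditional on each campaign, P(X ≤ 3): A: 0.778723; B: 0.5; C: 0.0396053.
By total probability, P(X ≤ 3) = 0.16·0.778723 + 0.44·0.5 + 0.4·0.0396053 = 0.360438.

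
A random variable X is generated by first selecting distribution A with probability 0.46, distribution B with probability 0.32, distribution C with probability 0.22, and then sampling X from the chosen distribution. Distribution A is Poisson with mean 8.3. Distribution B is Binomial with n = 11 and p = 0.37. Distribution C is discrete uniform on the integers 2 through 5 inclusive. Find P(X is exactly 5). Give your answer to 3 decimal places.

Conditional on each component, P(X = 5): A: 0.0815765; B: 0.200306; C: 0.25.
By total probability, P(X = 5) = 0.46·0.0815765 + 0.32·0.200306 + 0.22·0.25 = 0.156623.

0.157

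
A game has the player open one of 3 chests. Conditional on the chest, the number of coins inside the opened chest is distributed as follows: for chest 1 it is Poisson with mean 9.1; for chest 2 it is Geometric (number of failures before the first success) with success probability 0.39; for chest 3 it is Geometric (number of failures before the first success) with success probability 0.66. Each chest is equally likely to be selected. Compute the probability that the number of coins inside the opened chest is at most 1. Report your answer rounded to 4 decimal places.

Conditional on each chest, P(X ≤ 1): 1: 0.00112782; 2: 0.6279; 3: 0.8844.
By total probability, P(X ≤ 1) = 0.333333·0.00112782 + 0.333333·0.6279 + 0.333333·0.8844 = 0.504476.

0.5045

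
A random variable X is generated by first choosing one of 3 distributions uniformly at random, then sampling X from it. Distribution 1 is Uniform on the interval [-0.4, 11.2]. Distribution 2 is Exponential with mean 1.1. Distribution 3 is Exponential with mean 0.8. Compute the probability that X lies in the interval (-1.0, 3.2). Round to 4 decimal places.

0.7458

Conditional on each component, P(-1.0 < X < 3.2): 1: 0.310345; 2: 0.945475; 3: 0.981684.
By total probability, P(-1.0 < X < 3.2) = 0.333333·0.310345 + 0.333333·0.945475 + 0.333333·0.981684 = 0.745835.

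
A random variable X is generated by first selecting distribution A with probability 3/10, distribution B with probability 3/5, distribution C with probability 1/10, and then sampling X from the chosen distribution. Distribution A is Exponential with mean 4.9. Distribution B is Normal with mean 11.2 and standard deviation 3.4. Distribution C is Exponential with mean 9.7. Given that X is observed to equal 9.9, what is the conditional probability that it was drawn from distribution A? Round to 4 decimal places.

0.1051

Likelihoods f(9.9 | ·): A: 0.0270615; B: 0.109065; C: 0.0371517.
Posterior ∝ prior × likelihood. Numerator for A: 0.3·0.0270615 = 0.00811845.
Normalizing constant: 0.3·0.0270615 + 0.6·0.109065 + 0.1·0.0371517 = 0.0772726.
P(A | observation) = 0.00811845 / 0.0772726 = 0.105062.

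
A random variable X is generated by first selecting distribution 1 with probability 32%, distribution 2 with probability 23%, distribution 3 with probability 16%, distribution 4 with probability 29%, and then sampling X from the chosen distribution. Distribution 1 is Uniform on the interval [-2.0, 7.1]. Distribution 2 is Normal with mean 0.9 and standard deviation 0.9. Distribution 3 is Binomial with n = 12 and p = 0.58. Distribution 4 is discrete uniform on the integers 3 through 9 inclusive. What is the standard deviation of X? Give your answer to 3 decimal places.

Per component, 1: μ=2.55, E[X²]=13.4033; 2: μ=0.9, E[X²]=1.62; 3: μ=6.96, E[X²]=51.3648; 4: μ=6, E[X²]=40.
E[X] = 0.32·2.55 + 0.23·0.9 + 0.16·6.96 + 0.29·6 = 3.8766.
E[X²] = 0.32·13.4033 + 0.23·1.62 + 0.16·51.3648 + 0.29·40 = 24.48.
Var(X) = E[X²] − (E[X])² = 24.48 − 15.028 = 9.45201.
SD(X) = √9.45201 = 3.07441.

3.074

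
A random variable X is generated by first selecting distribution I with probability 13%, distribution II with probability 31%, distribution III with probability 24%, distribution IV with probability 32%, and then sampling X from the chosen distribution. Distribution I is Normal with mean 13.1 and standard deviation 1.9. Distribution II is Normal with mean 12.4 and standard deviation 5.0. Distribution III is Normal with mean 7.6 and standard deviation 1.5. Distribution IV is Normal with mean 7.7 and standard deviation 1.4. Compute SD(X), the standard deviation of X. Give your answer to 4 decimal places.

Per component, I: μ=13.1, E[X²]=175.22; II: μ=12.4, E[X²]=178.76; III: μ=7.6, E[X²]=60.01; IV: μ=7.7, E[X²]=61.25.
E[X] = 0.13·13.1 + 0.31·12.4 + 0.24·7.6 + 0.32·7.7 = 9.835.
E[X²] = 0.13·175.22 + 0.31·178.76 + 0.24·60.01 + 0.32·61.25 = 112.197.
Var(X) = E[X²] − (E[X])² = 112.197 − 96.7272 = 15.4694.
SD(X) = √15.4694 = 3.93311.

3.9331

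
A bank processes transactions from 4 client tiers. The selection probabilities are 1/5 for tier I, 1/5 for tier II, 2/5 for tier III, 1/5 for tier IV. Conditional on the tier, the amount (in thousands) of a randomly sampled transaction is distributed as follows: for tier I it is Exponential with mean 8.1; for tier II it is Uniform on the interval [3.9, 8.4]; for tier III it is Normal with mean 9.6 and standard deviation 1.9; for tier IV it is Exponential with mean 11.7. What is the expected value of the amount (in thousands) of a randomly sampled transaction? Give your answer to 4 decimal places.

Component means — I: 8.1; II: 6.15; III: 9.6; IV: 11.7.
E[X] = 0.2·8.1 + 0.2·6.15 + 0.4·9.6 + 0.2·11.7 = 9.03.

9.0300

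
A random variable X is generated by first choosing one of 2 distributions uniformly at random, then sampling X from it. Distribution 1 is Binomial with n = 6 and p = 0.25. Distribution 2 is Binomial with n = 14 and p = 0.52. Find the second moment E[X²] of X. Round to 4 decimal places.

For each component E[X²] = Var + (mean)², giving 1: 3.375; 2: 56.4928.
Overall E[X²] = 0.5·3.375 + 0.5·56.4928 = 29.9339.

29.9339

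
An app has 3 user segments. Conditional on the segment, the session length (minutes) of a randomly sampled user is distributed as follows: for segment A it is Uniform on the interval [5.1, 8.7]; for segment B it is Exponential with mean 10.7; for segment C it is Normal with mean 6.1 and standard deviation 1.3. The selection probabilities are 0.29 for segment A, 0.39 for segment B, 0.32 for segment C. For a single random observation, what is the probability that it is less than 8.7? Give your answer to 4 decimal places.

Conditional on each segment, P(X < 8.7): A: 1; B: 0.556512; C: 0.97725.
By total probability, P(X < 8.7) = 0.29·1 + 0.39·0.556512 + 0.32·0.97725 = 0.81976.

0.8198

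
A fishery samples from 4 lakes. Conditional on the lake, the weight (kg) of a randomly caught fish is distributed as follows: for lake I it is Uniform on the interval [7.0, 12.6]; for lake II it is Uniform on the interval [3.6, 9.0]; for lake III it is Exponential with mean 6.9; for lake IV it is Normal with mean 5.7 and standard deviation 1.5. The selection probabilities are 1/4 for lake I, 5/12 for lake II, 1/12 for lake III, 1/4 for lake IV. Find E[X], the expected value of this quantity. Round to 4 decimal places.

7.0750

Component means — I: 9.8; II: 6.3; III: 6.9; IV: 5.7.
E[X] = 0.25·9.8 + 0.416667·6.3 + 0.0833333·6.9 + 0.25·5.7 = 7.075.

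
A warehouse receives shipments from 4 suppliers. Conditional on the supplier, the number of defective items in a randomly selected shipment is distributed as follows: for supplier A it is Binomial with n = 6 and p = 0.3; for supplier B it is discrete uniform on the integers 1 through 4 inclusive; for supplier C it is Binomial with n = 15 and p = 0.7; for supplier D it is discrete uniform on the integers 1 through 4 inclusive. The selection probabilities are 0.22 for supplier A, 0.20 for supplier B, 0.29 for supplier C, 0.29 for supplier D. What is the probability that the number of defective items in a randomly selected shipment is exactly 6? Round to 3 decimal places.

Conditional on each supplier, P(X = 6): A: 0.000729; B: 0; C: 0.01159; D: 0.
By total probability, P(X = 6) = 0.22·0.000729 + 0.2·0 + 0.29·0.01159 + 0.29·0 = 0.00352148.

0.004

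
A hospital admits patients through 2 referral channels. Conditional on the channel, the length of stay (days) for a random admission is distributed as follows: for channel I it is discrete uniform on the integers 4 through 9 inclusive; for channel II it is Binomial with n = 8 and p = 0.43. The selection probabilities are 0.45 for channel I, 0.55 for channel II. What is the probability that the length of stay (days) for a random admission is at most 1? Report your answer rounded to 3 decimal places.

0.043

Conditional on each channel, P(X ≤ 1): I: 0; II: 0.0783914.
By total probability, P(X ≤ 1) = 0.45·0 + 0.55·0.0783914 = 0.0431153.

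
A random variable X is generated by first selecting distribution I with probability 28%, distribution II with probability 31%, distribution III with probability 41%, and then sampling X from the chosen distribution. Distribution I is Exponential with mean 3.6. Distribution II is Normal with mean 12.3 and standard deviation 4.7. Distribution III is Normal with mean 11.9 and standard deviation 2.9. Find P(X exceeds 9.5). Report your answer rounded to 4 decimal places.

0.5709

Conditional on each component, P(X > 9.5): I: 0.0714406; II: 0.724327; III: 0.796048.
By total probability, P(X > 9.5) = 0.28·0.0714406 + 0.31·0.724327 + 0.41·0.796048 = 0.570924.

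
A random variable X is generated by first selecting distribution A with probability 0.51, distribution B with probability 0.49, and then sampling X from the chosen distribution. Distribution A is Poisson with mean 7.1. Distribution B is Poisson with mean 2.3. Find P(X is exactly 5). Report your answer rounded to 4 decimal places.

Conditional on each component, P(X = 5): A: 0.124057; B: 0.053775.
By total probability, P(X = 5) = 0.51·0.124057 + 0.49·0.053775 = 0.0896186.

0.0896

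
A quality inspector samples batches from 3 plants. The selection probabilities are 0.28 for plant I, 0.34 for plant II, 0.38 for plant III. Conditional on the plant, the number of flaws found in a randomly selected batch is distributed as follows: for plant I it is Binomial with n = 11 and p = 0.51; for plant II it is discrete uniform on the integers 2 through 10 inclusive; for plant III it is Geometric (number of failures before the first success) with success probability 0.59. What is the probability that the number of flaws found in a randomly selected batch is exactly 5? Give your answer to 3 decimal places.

0.102

Conditional on each plant, P(X = 5): I: 0.220632; II: 0.111111; III: 0.00683552.
By total probability, P(X = 5) = 0.28·0.220632 + 0.34·0.111111 + 0.38·0.00683552 = 0.102152.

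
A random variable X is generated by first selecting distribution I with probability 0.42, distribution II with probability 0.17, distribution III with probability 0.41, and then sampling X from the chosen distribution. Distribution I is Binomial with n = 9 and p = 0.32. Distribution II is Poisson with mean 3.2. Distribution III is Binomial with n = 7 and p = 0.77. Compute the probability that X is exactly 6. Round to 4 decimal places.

Conditional on each component, P(X = 6): I: 0.02836; II: 0.060789; III: 0.33556.
By total probability, P(X = 6) = 0.42·0.02836 + 0.17·0.060789 + 0.41·0.33556 = 0.159825.

0.1598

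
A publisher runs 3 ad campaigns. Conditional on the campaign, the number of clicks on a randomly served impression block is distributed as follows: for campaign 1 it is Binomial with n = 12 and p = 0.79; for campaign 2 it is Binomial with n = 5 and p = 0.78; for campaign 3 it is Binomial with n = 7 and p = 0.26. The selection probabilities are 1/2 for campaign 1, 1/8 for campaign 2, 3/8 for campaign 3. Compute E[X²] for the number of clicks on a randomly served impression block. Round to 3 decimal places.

For each component E[X²] = Var + (mean)², giving 1: 91.8612; 2: 16.068; 3: 4.6592.
Overall E[X²] = 0.5·91.8612 + 0.125·16.068 + 0.375·4.6592 = 49.6863.

49.686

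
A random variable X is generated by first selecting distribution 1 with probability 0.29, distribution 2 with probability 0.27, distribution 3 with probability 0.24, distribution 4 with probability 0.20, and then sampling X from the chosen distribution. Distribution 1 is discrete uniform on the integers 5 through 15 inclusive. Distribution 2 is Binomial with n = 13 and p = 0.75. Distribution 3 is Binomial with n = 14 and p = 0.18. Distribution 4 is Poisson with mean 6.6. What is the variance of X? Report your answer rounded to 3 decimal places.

14.666

Per component, 1: μ=10, E[X²]=110; 2: μ=9.75, E[X²]=97.5; 3: μ=2.52, E[X²]=8.4168; 4: μ=6.6, E[X²]=50.16.
E[X] = 0.29·10 + 0.27·9.75 + 0.24·2.52 + 0.2·6.6 = 7.4573.
E[X²] = 0.29·110 + 0.27·97.5 + 0.24·8.4168 + 0.2·50.16 = 70.277.
Var(X) = E[X²] − (E[X])² = 70.277 − 55.6113 = 14.6657.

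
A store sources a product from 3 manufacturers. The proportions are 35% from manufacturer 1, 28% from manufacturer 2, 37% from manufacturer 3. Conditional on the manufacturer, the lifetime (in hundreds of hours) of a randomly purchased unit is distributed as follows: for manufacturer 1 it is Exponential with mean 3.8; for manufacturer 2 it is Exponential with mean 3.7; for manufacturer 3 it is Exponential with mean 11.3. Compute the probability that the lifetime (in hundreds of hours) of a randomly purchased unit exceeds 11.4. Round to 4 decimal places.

Conditional on each manufacturer, P(X > 11.4): 1: 0.0497871; 2: 0.0459096; 3: 0.364638.
By total probability, P(X > 11.4) = 0.35·0.0497871 + 0.28·0.0459096 + 0.37·0.364638 = 0.165196.

0.1652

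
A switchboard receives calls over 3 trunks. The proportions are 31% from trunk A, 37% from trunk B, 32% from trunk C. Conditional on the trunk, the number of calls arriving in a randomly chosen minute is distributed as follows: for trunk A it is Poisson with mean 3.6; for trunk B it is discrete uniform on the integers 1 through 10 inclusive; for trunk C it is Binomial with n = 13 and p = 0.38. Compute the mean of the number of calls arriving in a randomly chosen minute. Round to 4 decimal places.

Component means — A: 3.6; B: 5.5; C: 4.94.
E[X] = 0.31·3.6 + 0.37·5.5 + 0.32·4.94 = 4.7318.

4.7318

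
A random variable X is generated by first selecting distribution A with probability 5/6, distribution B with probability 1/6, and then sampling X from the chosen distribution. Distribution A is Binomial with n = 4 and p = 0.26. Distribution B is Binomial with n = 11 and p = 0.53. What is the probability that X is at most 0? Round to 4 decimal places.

0.2499

Conditional on each component, P(X ≤ 0): A: 0.299866; B: 0.000247216.
By total probability, P(X ≤ 0) = 0.833333·0.299866 + 0.166667·0.000247216 = 0.249929.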